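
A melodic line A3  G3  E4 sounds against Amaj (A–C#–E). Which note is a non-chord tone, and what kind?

G3 is an escape tone.

The harmony at that moment is A major triad (A, C#, E); G3 is not a chord tone.
It is approached by step down from A3 and left by leap up to E4.
Step in, leap out — an escape tone.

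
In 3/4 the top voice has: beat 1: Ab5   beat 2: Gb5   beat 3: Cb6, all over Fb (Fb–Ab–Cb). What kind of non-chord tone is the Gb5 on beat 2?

The harmony at that moment is Fb major triad (Fb, Ab, Cb); Gb5 is not a chord tone.
It is approached by step down from Ab5 and left by leap up to Cb6.
Step in, leap out, on a weak beat — an escape tone.

Escape tone.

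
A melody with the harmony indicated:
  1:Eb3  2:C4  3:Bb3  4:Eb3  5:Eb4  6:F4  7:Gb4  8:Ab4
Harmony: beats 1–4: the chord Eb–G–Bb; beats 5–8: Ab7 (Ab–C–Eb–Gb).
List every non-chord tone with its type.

The harmony at that moment is Eb major triad (Eb, G, Bb); C4 is not a chord tone.
It is approached by leap up from Eb3 and left by step down to Bb3.
Leap in, step out — an appoggiatura.
The harmony at that moment is Ab dominant seventh chord (Ab, C, Eb, Gb); F4 is not a chord tone.
It is approached by step up from Eb4 and left by step up to Gb4.
Step in, step out in the same direction — a passing tone.

C4 (beat 2) — appoggiatura; F4 (beat 6) — passing tone.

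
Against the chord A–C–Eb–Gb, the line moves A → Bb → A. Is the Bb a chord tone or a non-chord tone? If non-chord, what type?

Non-chord tone — a neighbor tone.

The harmony at that moment is A diminished seventh chord (A, C, Eb, Gb); Bb is not a chord tone.
It is approached by step up from A and left by step down to A.
Step away and step back to the same note — a neighbor tone (upper neighbor).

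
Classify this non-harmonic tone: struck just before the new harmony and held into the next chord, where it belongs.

Approach: ahead of the chord change (typically by step), so it is dissonant against the current harmony. Departure: none — the same pitch is restated or held and is a chord tone of the new harmony.
Dissonant first, consonant once the harmony catches up: the note simply arrives early — an anticipation. (The reverse timing, consonant first and dissonant after the change, would be a suspension or retardation.)

Anticipation.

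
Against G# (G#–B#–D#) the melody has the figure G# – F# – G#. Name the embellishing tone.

The harmony at that moment is G# major triad (G#, B#, D#); F# is not a chord tone.
It is approached by step down from G# and left by step up to G#.
Step away and step back to the same note — a neighbor tone (lower neighbor).

F# is a neighbor tone.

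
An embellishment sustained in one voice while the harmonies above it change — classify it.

Approach: none. Departure: none — a single pitch is sustained while the chords change around it, passing through harmonies that do not contain it.
No melodic motion at all; the dissonance is created entirely by the moving harmonies against the stationary note — a pedal tone (pedal point).

Pedal tone.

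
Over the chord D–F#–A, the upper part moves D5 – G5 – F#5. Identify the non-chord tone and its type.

The harmony at that moment is D major triad (D, F#, A); G5 is not a chord tone.
It is approached by leap up from D5 and left by step down to F#5.
Leap in, step out — an appoggiatura.

G5 is an appoggiatura.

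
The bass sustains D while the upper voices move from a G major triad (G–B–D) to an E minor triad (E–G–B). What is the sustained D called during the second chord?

Pedal tone (pedal point).

The harmony at that moment is E minor triad (E, G, B); D is not a chord tone.
It is held over (the same pitch as the preceding D) and then sustained as the same pitch into the next harmony.
Sustained through a change of harmony — a pedal tone.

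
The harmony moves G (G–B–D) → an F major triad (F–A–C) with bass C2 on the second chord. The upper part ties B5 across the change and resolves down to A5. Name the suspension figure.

7–6 suspension.

At the second chord the bass is C2. The suspended B5 lies a seventh above the bass; after resolving down by step to A5, the interval above the bass becomes a sixth.
Suspension figures are named by those two intervals: 7–6.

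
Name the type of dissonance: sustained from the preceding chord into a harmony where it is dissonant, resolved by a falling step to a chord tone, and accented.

Approach: by preparation — the pitch is first a chord tone, then held (tied or repeated) while the harmony changes under it. Departure: down by step. Metric position: strong.
A prepared dissonance that resolves downward by step — a suspension. (The same figure resolving upward would be a retardation.)

Suspension.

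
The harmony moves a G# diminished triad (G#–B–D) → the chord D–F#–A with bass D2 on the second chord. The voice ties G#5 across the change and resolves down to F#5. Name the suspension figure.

At the second chord the bass is D2. The suspended G#5 lies a fourth above the bass; after resolving down by step to F#5, the interval above the bass becomes a third.
Suspension figures are named by those two intervals: 4–3.

4–3 suspension.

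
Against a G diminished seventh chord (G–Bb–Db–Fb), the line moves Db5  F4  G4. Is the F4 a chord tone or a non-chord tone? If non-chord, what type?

The harmony at that moment is G diminished seventh chord (G, Bb, Db, Fb); F4 is not a chord tone.
It is approached by leap down from Db5 and left by step up to G4.
Leap in, step out — an appoggiatura.

Non-chord tone — an appoggiatura.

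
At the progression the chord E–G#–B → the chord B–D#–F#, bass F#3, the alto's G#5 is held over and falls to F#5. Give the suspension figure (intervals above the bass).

At the second chord the bass is F#3. The suspended G#5 lies a ninth above the bass; after resolving down by step to F#5, the interval above the bass becomes an octave.
Suspension figures are named by those two intervals: 9–8.

9–8 suspension.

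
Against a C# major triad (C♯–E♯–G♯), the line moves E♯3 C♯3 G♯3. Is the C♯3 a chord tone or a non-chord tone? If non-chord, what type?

Chord tone (the root of C# major triad).

C# major triad contains C♯, E♯, G♯; C♯ is the root, so it is a chord tone.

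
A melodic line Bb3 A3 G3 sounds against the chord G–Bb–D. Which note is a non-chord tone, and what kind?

A3 is a passing tone.

The harmony at that moment is G minor triad (G, Bb, D); A3 is not a chord tone.
It is approached by step down from Bb3 and left by step down to G3.
Step in, step out in the same direction — a passing tone.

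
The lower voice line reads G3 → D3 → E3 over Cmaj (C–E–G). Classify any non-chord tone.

The harmony at that moment is C major triad (C, E, G); D3 is not a chord tone.
It is approached by leap down from G3 and left by step up to E3.
Leap in, step out — an appoggiatura.

D3 is an appoggiatura.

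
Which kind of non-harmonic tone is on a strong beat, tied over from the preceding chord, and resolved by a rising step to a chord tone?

Approach: by preparation — the pitch is first a chord tone, then held (tied or repeated) while the harmony changes under it. Departure: up by step. Metric position: strong.
A prepared dissonance that resolves upward by step — a retardation. (The same figure resolving downward would be a suspension.)

Retardation.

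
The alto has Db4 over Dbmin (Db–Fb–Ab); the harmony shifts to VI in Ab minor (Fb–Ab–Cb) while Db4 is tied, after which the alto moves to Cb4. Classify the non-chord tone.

The harmony at that moment is Fb major triad (Fb, Ab, Cb); Db4 is not a chord tone.
It is held over (the same pitch as the preceding Db4) and left by step down to Cb4.
Held over from the previous chord and resolving down by step — a suspension.

Db4 is a suspension.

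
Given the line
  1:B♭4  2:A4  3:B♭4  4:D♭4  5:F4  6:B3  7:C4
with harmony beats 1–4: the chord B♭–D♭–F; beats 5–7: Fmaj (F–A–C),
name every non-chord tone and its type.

A4 (beat 2) — neighbor tone; B3 (beat 6) — appoggiatura.

The harmony at that moment is B♭ minor triad (B♭, D♭, F); A4 is not a chord tone.
It is approached by step down from B♭4 and left by step up to B♭4.
Step away and step back to the same note — a neighbor tone (lower neighbor).
The harmony at that moment is F major triad (F, A, C); B3 is not a chord tone.
It is approached by leap down from F4 and left by step up to C4.
Leap in, step out — an appoggiatura.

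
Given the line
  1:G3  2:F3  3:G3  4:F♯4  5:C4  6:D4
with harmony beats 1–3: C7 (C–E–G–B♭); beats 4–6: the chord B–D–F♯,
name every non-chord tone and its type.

The harmony at that moment is C dominant seventh chord (C, E, G, B♭); F3 is not a chord tone.
It is approached by step down from G3 and left by step up to G3.
Step away and step back to the same note — a neighbor tone (lower neighbor).
The harmony at that moment is B minor triad (B, D, F♯); C4 is not a chord tone.
It is approached by leap down from F♯4 and left by step up to D4.
Leap in, step out — an appoggiatura.

F3 (beat 2) — neighbor tone; C4 (beat 5) — appoggiatura.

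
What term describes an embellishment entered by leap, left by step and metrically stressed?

Approach: by leap. Departure: by step. Metric position: strong.
Leap in, step out, in a metrically strong position — an appoggiatura. (It is the mirror image of the escape tone, which steps in and leaps out from a weak position.)

Appoggiatura.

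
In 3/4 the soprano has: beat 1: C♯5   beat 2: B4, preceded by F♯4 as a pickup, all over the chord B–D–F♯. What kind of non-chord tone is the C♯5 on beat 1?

The harmony at that moment is B minor triad (B, D, F♯); C♯5 is not a chord tone.
It is approached by leap up from F♯4 and left by step down to B4.
Leap in, step out, metrically accented — an appoggiatura.

Appoggiatura.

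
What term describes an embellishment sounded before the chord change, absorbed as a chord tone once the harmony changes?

Anticipation.

Approach: ahead of the chord change (typically by step), so it is dissonant against the current harmony. Departure: none — the same pitch is restated or held and is a chord tone of the new harmony.
Dissonant first, consonant once the harmony catches up: the note simply arrives early — an anticipation. (The reverse timing, consonant first and dissonant after the change, would be a suspension or retardation.)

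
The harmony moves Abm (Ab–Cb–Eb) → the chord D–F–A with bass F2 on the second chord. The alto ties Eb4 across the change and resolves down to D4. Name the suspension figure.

7–6 suspension.

At the second chord the bass is F2. The suspended Eb4 lies a seventh above the bass; after resolving down by step to D4, the interval above the bass becomes a sixth.
Suspension figures are named by those two intervals: 7–6.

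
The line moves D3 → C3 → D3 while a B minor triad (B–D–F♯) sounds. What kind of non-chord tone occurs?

The harmony at that moment is B minor triad (B, D, F♯); C3 is not a chord tone.
It is approached by step down from D3 and left by step up to D3.
Step away and step back to the same note — a neighbor tone (lower neighbor).

C3 is a neighbor tone.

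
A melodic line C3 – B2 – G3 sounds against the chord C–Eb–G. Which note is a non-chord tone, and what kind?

B2 is an escape tone.

The harmony at that moment is C minor triad (C, Eb, G); B2 is not a chord tone.
It is approached by step down from C3 and left by leap up to G3.
Step in, leap out — an escape tone.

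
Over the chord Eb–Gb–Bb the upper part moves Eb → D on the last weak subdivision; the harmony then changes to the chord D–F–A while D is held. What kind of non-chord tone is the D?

D is an anticipation.

The harmony at that moment is Eb minor triad (Eb, Gb, Bb); D is not a chord tone.
It is approached by step down from Eb and then sustained as the same pitch into the next harmony.
Arriving early and becoming a chord tone when the harmony changes — an anticipation.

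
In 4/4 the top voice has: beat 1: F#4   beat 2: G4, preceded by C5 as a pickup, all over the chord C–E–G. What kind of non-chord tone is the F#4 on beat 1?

The harmony at that moment is C major triad (C, E, G); F#4 is not a chord tone.
It is approached by leap down from C5 and left by step up to G4.
Leap in, step out, metrically accented — an appoggiatura.

Appoggiatura.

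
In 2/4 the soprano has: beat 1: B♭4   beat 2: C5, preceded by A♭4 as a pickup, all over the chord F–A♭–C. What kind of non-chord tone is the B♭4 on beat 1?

Passing tone.

The harmony at that moment is F minor triad (F, A♭, C); B♭4 is not a chord tone.
It is approached by step up from A♭4 and left by step up to C5.
Step in, step out in the same direction — a passing tone.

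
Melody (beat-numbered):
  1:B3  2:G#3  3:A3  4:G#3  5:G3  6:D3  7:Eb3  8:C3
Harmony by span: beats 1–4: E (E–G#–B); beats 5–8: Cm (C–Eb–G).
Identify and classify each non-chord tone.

The harmony at that moment is E major triad (E, G#, B); A3 is not a chord tone.
It is approached by step up from G#3 and left by step down to G#3.
Step away and step back to the same note — a neighbor tone (upper neighbor).
The harmony at that moment is C minor triad (C, Eb, G); D3 is not a chord tone.
It is approached by leap down from G3 and left by step up to Eb3.
Leap in, step out — an appoggiatura.

A3 (beat 3) — neighbor tone; D3 (beat 6) — appoggiatura.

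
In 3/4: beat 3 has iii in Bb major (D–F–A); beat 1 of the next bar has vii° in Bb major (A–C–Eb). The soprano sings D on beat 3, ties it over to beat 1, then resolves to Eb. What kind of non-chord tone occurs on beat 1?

Retardation.

The harmony at that moment is A diminished triad (A, C, Eb); D is not a chord tone.
It is held over (the same pitch as the preceding D) and left by step up to Eb.
Held over from the previous chord and resolving up by step — a retardation.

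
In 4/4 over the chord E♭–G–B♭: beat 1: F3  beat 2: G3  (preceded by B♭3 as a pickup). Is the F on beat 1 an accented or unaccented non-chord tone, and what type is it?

Accented appoggiatura.

The harmony at that moment is E♭ major triad (E♭, G, B♭); F3 is not a chord tone.
It is approached by leap down from B♭3 and left by step up to G3.
Leap in, step out — an appoggiatura.
It falls on the downbeat, so it is accented.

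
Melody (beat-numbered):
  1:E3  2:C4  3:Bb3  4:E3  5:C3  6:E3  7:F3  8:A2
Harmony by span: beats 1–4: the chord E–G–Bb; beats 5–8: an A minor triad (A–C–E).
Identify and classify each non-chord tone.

C4 (beat 2) — appoggiatura; F3 (beat 7) — escape tone.

The harmony at that moment is E diminished triad (E, G, Bb); C4 is not a chord tone.
It is approached by leap up from E3 and left by step down to Bb3.
Leap in, step out — an appoggiatura.
The harmony at that moment is A minor triad (A, C, E); F3 is not a chord tone.
It is approached by step up from E3 and left by leap down to A2.
Step in, leap out — an escape tone.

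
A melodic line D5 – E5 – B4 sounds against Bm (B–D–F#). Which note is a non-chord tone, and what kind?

E5 is an escape tone.

The harmony at that moment is B minor triad (B, D, F#); E5 is not a chord tone.
It is approached by step up from D5 and left by leap down to B4.
Step in, leap out — an escape tone.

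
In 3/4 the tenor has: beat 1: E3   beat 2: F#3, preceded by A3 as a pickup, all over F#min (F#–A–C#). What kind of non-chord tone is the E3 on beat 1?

Appoggiatura.

The harmony at that moment is F# minor triad (F#, A, C#); E3 is not a chord tone.
It is approached by leap down from A3 and left by step up to F#3.
Leap in, step out, metrically accented — an appoggiatura.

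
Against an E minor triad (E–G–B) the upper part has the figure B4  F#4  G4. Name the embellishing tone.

F#4 is an appoggiatura.

The harmony at that moment is E minor triad (E, G, B); F#4 is not a chord tone.
It is approached by leap down from B4 and left by step up to G4.
Leap in, step out — an appoggiatura.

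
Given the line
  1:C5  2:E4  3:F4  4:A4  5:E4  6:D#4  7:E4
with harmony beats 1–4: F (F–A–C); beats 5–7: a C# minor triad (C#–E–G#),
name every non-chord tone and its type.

The harmony at that moment is F major triad (F, A, C); E4 is not a chord tone.
It is approached by leap down from C5 and left by step up to F4.
Leap in, step out — an appoggiatura.
The harmony at that moment is C# minor triad (C#, E, G#); D#4 is not a chord tone.
It is approached by step down from E4 and left by step up to E4.
Step away and step back to the same note — a neighbor tone (lower neighbor).

E4 (beat 2) — appoggiatura; D#4 (beat 6) — neighbor tone.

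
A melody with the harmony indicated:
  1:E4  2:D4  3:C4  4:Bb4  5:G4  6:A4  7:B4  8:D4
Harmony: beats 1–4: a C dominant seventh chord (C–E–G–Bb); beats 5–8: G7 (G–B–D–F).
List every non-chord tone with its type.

D4 (beat 2) — passing tone; A4 (beat 6) — passing tone.

The harmony at that moment is C dominant seventh chord (C, E, G, Bb); D4 is not a chord tone.
It is approached by step down from E4 and left by step down to C4.
Step in, step out in the same direction — a passing tone.
The harmony at that moment is G dominant seventh chord (G, B, D, F); A4 is not a chord tone.
It is approached by step up from G4 and left by step up to B4.
Step in, step out in the same direction — a passing tone.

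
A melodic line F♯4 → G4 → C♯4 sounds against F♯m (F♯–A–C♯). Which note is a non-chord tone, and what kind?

G4 is an escape tone.

The harmony at that moment is F♯ minor triad (F♯, A, C♯); G4 is not a chord tone.
It is approached by step up from F♯4 and left by leap down to C♯4.
Step in, leap out — an escape tone.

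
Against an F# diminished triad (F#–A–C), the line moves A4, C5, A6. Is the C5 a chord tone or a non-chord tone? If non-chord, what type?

F# diminished triad contains F#, A, C; C is the fifth, so it is a chord tone.

Chord tone (the fifth of F# diminished triad).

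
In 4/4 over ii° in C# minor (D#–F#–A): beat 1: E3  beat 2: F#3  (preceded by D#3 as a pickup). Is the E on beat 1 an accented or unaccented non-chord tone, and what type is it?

Accented passing tone.

The harmony at that moment is D# diminished triad (D#, F#, A); E3 is not a chord tone.
It is approached by step up from D#3 and left by step up to F#3.
Step in, step out in the same direction — a passing tone.
It falls on the downbeat, so it is accented.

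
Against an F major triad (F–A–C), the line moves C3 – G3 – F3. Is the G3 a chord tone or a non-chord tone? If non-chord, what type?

Non-chord tone — an appoggiatura.

The harmony at that moment is F major triad (F, A, C); G3 is not a chord tone.
It is approached by leap up from C3 and left by step down to F3.
Leap in, step out — an appoggiatura.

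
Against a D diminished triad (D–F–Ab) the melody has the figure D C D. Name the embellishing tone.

C is a neighbor tone.

The harmony at that moment is D diminished triad (D, F, Ab); C is not a chord tone.
It is approached by step down from D and left by step up to D.
Step away and step back to the same note — a neighbor tone (lower neighbor).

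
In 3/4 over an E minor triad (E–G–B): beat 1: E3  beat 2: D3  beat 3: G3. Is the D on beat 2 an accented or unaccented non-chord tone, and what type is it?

Unaccented escape tone.

The harmony at that moment is E minor triad (E, G, B); D3 is not a chord tone.
It is approached by step down from E3 and left by leap up to G3.
Step in, leap out — an escape tone.
It falls on a weak beat, so it is unaccented.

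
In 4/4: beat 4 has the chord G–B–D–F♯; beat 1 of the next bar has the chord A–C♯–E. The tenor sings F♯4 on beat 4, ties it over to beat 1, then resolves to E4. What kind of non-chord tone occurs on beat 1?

Suspension.

The harmony at that moment is A major triad (A, C♯, E); F♯4 is not a chord tone.
It is held over (the same pitch as the preceding F♯4) and left by step down to E4.
Held over from the previous chord and resolving down by step — a suspension.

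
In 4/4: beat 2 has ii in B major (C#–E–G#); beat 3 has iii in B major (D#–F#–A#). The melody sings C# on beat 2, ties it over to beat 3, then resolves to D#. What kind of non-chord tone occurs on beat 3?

Retardation.

The harmony at that moment is D# minor triad (D#, F#, A#); C# is not a chord tone.
It is held over (the same pitch as the preceding C#) and left by step up to D#.
Held over from the previous chord and resolving up by step — a retardation.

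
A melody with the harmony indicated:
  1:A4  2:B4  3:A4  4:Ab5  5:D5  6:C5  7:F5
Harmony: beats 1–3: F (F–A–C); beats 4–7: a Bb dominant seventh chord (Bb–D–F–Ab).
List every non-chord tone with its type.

The harmony at that moment is F major triad (F, A, C); B4 is not a chord tone.
It is approached by step up from A4 and left by step down to A4.
Step away and step back to the same note — a neighbor tone (upper neighbor).
The harmony at that moment is Bb dominant seventh chord (Bb, D, F, Ab); C5 is not a chord tone.
It is approached by step down from D5 and left by leap up to F5.
Step in, leap out — an escape tone.

B4 (beat 2) — neighbor tone; C5 (beat 6) — escape tone.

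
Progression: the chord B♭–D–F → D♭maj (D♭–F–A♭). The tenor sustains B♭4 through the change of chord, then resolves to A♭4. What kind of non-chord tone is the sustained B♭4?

B♭4 is a suspension.

The harmony at that moment is D♭ major triad (D♭, F, A♭); B♭4 is not a chord tone.
It is held over (the same pitch as the preceding B♭4) and left by step down to A♭4.
Held over from the previous chord and resolving down by step — a suspension.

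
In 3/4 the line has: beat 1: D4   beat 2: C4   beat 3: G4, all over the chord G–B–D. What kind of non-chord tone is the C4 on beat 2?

Escape tone.

The harmony at that moment is G major triad (G, B, D); C4 is not a chord tone.
It is approached by step down from D4 and left by leap up to G4.
Step in, leap out, on a weak beat — an escape tone.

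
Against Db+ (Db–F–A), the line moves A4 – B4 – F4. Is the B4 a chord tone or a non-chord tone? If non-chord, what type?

Non-chord tone — an escape tone.

The harmony at that moment is Db augmented triad (Db, F, A); B4 is not a chord tone.
It is approached by step up from A4 and left by leap down to F4.
Step in, leap out — an escape tone.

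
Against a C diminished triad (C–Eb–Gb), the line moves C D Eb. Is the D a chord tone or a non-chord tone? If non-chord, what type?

The harmony at that moment is C diminished triad (C, Eb, Gb); D is not a chord tone.
It is approached by step up from C and left by step up to Eb.
Step in, step out in the same direction — a passing tone.

Non-chord tone — a passing tone.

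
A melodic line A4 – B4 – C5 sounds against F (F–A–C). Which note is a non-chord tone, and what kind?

The harmony at that moment is F major triad (F, A, C); B4 is not a chord tone.
It is approached by step up from A4 and left by step up to C5.
Step in, step out in the same direction — a passing tone.

B4 is a passing tone.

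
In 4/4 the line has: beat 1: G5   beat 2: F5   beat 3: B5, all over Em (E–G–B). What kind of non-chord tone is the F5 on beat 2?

Escape tone.

The harmony at that moment is E minor triad (E, G, B); F5 is not a chord tone.
It is approached by step down from G5 and left by leap up to B5.
Step in, leap out, on a weak beat — an escape tone.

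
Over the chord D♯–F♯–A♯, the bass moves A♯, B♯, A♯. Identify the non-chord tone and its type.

B♯ is a neighbor tone.

The harmony at that moment is D♯ minor triad (D♯, F♯, A♯); B♯ is not a chord tone.
It is approached by step up from A♯ and left by step down to A♯.
Step away and step back to the same note — a neighbor tone (upper neighbor).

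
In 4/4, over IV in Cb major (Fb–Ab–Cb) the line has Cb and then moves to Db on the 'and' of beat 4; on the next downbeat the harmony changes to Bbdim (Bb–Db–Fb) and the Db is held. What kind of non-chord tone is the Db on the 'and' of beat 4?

Anticipation.

The harmony at that moment is Fb major triad (Fb, Ab, Cb); Db is not a chord tone.
It is approached by step up from Cb and then sustained as the same pitch into the next harmony.
Arriving early and becoming a chord tone when the harmony changes — an anticipation.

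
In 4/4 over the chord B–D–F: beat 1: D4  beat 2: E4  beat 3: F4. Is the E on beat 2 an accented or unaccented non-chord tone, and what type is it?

Unaccented passing tone.

The harmony at that moment is B diminished triad (B, D, F); E4 is not a chord tone.
It is approached by step up from D4 and left by step up to F4.
Step in, step out in the same direction — a passing tone.
It falls on a weak beat, so it is unaccented.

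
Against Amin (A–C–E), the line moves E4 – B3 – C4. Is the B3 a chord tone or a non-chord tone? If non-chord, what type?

The harmony at that moment is A minor triad (A, C, E); B3 is not a chord tone.
It is approached by leap down from E4 and left by step up to C4.
Leap in, step out — an appoggiatura.

Non-chord tone — an appoggiatura.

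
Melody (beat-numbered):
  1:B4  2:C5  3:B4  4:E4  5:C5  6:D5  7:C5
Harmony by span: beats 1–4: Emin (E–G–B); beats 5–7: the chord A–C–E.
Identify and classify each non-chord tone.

C5 (beat 2) — neighbor tone; D5 (beat 6) — neighbor tone.

The harmony at that moment is E minor triad (E, G, B); C5 is not a chord tone.
It is approached by step up from B4 and left by step down to B4.
Step away and step back to the same note — a neighbor tone (upper neighbor).
The harmony at that moment is A minor triad (A, C, E); D5 is not a chord tone.
It is approached by step up from C5 and left by step down to C5.
Step away and step back to the same note — a neighbor tone (upper neighbor).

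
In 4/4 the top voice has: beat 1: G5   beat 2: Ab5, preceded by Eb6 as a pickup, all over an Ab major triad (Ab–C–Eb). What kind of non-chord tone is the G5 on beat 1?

The harmony at that moment is Ab major triad (Ab, C, Eb); G5 is not a chord tone.
It is approached by leap down from Eb6 and left by step up to Ab5.
Leap in, step out, metrically accented — an appoggiatura.

Appoggiatura.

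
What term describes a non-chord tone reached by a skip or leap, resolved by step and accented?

Approach: by leap. Departure: by step. Metric position: strong.
Leap in, step out, in a metrically strong position — an appoggiatura. (It is the mirror image of the escape tone, which steps in and leaps out from a weak position.)

Appoggiatura.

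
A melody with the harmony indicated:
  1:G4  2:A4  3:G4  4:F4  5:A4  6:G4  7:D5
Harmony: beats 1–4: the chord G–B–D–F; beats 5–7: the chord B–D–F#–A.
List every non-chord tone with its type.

The harmony at that moment is G dominant seventh chord (G, B, D, F); A4 is not a chord tone.
It is approached by step up from G4 and left by step down to G4.
Step away and step back to the same note — a neighbor tone (upper neighbor).
The harmony at that moment is B minor seventh chord (B, D, F#, A); G4 is not a chord tone.
It is approached by step down from A4 and left by leap up to D5.
Step in, leap out — an escape tone.

A4 (beat 2) — neighbor tone; G4 (beat 6) — escape tone.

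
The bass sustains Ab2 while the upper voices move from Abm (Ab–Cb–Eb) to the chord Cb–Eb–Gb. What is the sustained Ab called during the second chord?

Pedal tone (pedal point).

The harmony at that moment is Cb major triad (Cb, Eb, Gb); Ab2 is not a chord tone.
It is held over (the same pitch as the preceding Ab2) and then sustained as the same pitch into the next harmony.
Sustained through a change of harmony — a pedal tone.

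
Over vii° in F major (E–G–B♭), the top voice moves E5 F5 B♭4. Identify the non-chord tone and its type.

The harmony at that moment is E diminished triad (E, G, B♭); F5 is not a chord tone.
It is approached by step up from E5 and left by leap down to B♭4.
Step in, leap out — an escape tone.

F5 is an escape tone.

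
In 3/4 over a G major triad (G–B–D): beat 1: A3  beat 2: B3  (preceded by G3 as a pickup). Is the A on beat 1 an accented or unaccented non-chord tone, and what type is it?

Accented passing tone.

The harmony at that moment is G major triad (G, B, D); A3 is not a chord tone.
It is approached by step up from G3 and left by step up to B3.
Step in, step out in the same direction — a passing tone.
It falls on the downbeat, so it is accented.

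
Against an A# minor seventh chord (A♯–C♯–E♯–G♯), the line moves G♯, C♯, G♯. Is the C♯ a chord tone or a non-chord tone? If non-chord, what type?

Chord tone (the third of A# minor seventh chord).

A# minor seventh chord contains A♯, C♯, E♯, G♯; C♯ is the third, so it is a chord tone.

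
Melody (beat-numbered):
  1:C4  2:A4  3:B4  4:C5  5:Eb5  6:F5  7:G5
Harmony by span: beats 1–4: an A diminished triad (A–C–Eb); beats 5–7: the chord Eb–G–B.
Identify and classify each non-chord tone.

The harmony at that moment is A diminished triad (A, C, Eb); B4 is not a chord tone.
It is approached by step up from A4 and left by step up to C5.
Step in, step out in the same direction — a passing tone.
The harmony at that moment is Eb augmented triad (Eb, G, B); F5 is not a chord tone.
It is approached by step up from Eb5 and left by step up to G5.
Step in, step out in the same direction — a passing tone.

B4 (beat 3) — passing tone; F5 (beat 6) — passing tone.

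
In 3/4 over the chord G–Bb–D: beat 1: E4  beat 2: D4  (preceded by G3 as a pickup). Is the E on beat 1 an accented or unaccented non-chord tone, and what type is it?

Accented appoggiatura.

The harmony at that moment is G minor triad (G, Bb, D); E4 is not a chord tone.
It is approached by leap up from G3 and left by step down to D4.
Leap in, step out — an appoggiatura.
It falls on the downbeat, so it is accented.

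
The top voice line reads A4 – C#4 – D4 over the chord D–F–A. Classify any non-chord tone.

C#4 is an appoggiatura.

The harmony at that moment is D minor triad (D, F, A); C#4 is not a chord tone.
It is approached by leap down from A4 and left by step up to D4.
Leap in, step out — an appoggiatura.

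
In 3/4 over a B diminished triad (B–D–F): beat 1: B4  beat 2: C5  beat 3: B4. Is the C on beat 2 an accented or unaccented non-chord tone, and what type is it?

The harmony at that moment is B diminished triad (B, D, F); C5 is not a chord tone.
It is approached by step up from B4 and left by step down to B4.
Step away and step back to the same note — a neighbor tone (upper neighbor).
It falls on a weak beat, so it is unaccented.

Unaccented neighbor tone.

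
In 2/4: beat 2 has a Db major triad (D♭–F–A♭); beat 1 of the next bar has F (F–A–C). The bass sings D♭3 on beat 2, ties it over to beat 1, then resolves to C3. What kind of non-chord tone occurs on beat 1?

The harmony at that moment is F major triad (F, A, C); D♭3 is not a chord tone.
It is held over (the same pitch as the preceding D♭3) and left by step down to C3.
Held over from the previous chord and resolving down by step — a suspension.

Suspension.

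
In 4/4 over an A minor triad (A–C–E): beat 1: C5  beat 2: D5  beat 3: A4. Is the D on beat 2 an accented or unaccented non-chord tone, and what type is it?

The harmony at that moment is A minor triad (A, C, E); D5 is not a chord tone.
It is approached by step up from C5 and left by leap down to A4.
Step in, leap out — an escape tone.
It falls on a weak beat, so it is unaccented.

Unaccented escape tone.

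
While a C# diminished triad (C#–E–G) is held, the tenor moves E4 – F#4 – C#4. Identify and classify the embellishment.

The harmony at that moment is C# diminished triad (C#, E, G); F#4 is not a chord tone.
It is approached by step up from E4 and left by leap down to C#4.
Step in, leap out — an escape tone.

F#4 is an escape tone.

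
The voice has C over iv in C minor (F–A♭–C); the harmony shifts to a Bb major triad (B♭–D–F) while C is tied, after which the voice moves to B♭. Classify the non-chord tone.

C is a suspension.

The harmony at that moment is B♭ major triad (B♭, D, F); C is not a chord tone.
It is held over (the same pitch as the preceding C) and left by step down to B♭.
Held over from the previous chord and resolving down by step — a suspension.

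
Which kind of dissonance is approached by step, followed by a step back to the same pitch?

Approach: by step. Departure: by step in the opposite direction, back to the starting pitch.
Stepwise on both sides but reversing to return to the same chord tone — a neighbor tone. (Had it continued onward in the same direction it would be a passing tone instead.)

Neighbor tone.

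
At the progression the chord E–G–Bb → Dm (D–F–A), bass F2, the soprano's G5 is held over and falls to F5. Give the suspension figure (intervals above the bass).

9–8 suspension.

At the second chord the bass is F2. The suspended G5 lies a ninth above the bass; after resolving down by step to F5, the interval above the bass becomes an octave.
Suspension figures are named by those two intervals: 9–8.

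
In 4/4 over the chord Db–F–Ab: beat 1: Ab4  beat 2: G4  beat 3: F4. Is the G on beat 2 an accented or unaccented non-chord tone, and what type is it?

Unaccented passing tone.

The harmony at that moment is Db major triad (Db, F, Ab); G4 is not a chord tone.
It is approached by step down from Ab4 and left by step down to F4.
Step in, step out in the same direction — a passing tone.
It falls on a weak beat, so it is unaccented.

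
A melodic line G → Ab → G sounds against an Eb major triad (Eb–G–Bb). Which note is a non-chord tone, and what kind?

Ab is a neighbor tone.

The harmony at that moment is Eb major triad (Eb, G, Bb); Ab is not a chord tone.
It is approached by step up from G and left by step down to G.
Step away and step back to the same note — a neighbor tone (upper neighbor).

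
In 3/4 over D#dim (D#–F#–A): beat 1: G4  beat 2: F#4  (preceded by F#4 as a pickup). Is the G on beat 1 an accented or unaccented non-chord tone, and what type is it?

Accented neighbor tone.

The harmony at that moment is D# diminished triad (D#, F#, A); G4 is not a chord tone.
It is approached by step up from F#4 and left by step down to F#4.
Step away and step back to the same note — a neighbor tone (upper neighbor).
It falls on the downbeat, so it is accented.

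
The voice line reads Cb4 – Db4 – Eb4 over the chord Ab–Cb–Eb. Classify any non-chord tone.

The harmony at that moment is Ab minor triad (Ab, Cb, Eb); Db4 is not a chord tone.
It is approached by step up from Cb4 and left by step up to Eb4.
Step in, step out in the same direction — a passing tone.

Db4 is a passing tone.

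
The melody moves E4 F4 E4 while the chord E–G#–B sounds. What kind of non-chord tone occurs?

F4 is a neighbor tone.

The harmony at that moment is E major triad (E, G#, B); F4 is not a chord tone.
It is approached by step up from E4 and left by step down to E4.
Step away and step back to the same note — a neighbor tone (upper neighbor).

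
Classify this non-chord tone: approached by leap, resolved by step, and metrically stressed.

Appoggiatura.

Approach: by leap. Departure: by step. Metric position: strong.
Leap in, step out, in a metrically strong position — an appoggiatura. (It is the mirror image of the escape tone, which steps in and leaps out from a weak position.)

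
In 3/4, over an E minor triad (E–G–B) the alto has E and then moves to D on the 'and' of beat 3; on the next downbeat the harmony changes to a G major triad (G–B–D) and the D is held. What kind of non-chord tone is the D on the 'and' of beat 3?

Anticipation.

The harmony at that moment is E minor triad (E, G, B); D is not a chord tone.
It is approached by step down from E and then sustained as the same pitch into the next harmony.
Arriving early and becoming a chord tone when the harmony changes — an anticipation.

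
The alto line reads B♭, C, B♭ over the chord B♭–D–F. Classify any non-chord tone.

The harmony at that moment is B♭ major triad (B♭, D, F); C is not a chord tone.
It is approached by step up from B♭ and left by step down to B♭.
Step away and step back to the same note — a neighbor tone (upper neighbor).

C is a neighbor tone.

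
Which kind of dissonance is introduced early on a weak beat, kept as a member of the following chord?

Anticipation.

Approach: ahead of the chord change (typically by step), so it is dissonant against the current harmony. Departure: none — the same pitch is restated or held and is a chord tone of the new harmony.
Dissonant first, consonant once the harmony catches up: the note simply arrives early — an anticipation. (The reverse timing, consonant first and dissonant after the change, would be a suspension or retardation.)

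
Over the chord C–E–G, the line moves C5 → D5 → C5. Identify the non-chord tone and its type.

D5 is a neighbor tone.

The harmony at that moment is C major triad (C, E, G); D5 is not a chord tone.
It is approached by step up from C5 and left by step down to C5.
Step away and step back to the same note — a neighbor tone (upper neighbor).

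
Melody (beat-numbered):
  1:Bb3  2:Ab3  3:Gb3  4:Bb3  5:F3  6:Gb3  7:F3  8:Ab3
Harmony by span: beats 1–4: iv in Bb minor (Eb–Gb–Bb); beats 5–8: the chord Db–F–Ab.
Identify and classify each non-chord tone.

Ab3 (beat 2) — passing tone; Gb3 (beat 6) — neighbor tone.

The harmony at that moment is Eb minor triad (Eb, Gb, Bb); Ab3 is not a chord tone.
It is approached by step down from Bb3 and left by step down to Gb3.
Step in, step out in the same direction — a passing tone.
The harmony at that moment is Db major triad (Db, F, Ab); Gb3 is not a chord tone.
It is approached by step up from F3 and left by step down to F3.
Step away and step back to the same note — a neighbor tone (upper neighbor).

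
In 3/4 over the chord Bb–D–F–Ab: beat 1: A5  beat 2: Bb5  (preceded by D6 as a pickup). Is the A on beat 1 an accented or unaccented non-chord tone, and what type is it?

Accented appoggiatura.

The harmony at that moment is Bb dominant seventh chord (Bb, D, F, Ab); A5 is not a chord tone.
It is approached by leap down from D6 and left by step up to Bb5.
Leap in, step out — an appoggiatura.
It falls on the downbeat, so it is accented.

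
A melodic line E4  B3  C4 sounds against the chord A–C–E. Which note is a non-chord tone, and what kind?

B3 is an appoggiatura.

The harmony at that moment is A minor triad (A, C, E); B3 is not a chord tone.
It is approached by leap down from E4 and left by step up to C4.
Leap in, step out — an appoggiatura.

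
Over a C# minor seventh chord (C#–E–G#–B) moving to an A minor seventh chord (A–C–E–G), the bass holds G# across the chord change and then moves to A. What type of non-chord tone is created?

G# is a retardation.

The harmony at that moment is A minor seventh chord (A, C, E, G); G# is not a chord tone.
It is held over (the same pitch as the preceding G#) and left by step up to A.
Held over from the previous chord and resolving up by step — a retardation.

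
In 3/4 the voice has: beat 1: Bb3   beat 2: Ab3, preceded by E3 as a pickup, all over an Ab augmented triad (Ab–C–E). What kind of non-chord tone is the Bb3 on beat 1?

Appoggiatura.

The harmony at that moment is Ab augmented triad (Ab, C, E); Bb3 is not a chord tone.
It is approached by leap up from E3 and left by step down to Ab3.
Leap in, step out, metrically accented — an appoggiatura.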